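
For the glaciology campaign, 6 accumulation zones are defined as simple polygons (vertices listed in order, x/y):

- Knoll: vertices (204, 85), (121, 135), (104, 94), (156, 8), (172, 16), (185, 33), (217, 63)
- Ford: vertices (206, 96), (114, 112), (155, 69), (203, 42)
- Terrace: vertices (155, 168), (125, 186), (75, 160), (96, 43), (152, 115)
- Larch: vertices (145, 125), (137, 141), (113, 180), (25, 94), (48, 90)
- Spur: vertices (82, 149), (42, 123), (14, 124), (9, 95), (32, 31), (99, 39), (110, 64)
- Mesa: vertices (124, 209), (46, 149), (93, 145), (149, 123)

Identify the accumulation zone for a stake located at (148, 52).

Cast a ray rightward from (148, 52). For each polygon, the edges (by vertex number in listed order) whose endpoints lie on opposite sides of y = 52, where each meets that height, and whether that is right or left of the point:
Knoll: 3–4 at x≈129.4 (left), 6–7 at x≈205.3 (right) → 1 crossing.
Ford: 3–4 at x≈185.2 (right), 4–1 at x≈203.6 (right) → 2 crossings.
Terrace: 3–4 at x≈94.4 (left), 4–5 at x≈103.0 (left) → 0 crossings.
Larch: no edge straddles that height → 0 crossings.
Spur: 4–5 at x≈24.5 (left), 6–7 at x≈104.7 (left) → 0 crossings.
Mesa: no edge straddles that height → 0 crossings.
Only Knoll has an odd count, so the point is inside Knoll.

Knoll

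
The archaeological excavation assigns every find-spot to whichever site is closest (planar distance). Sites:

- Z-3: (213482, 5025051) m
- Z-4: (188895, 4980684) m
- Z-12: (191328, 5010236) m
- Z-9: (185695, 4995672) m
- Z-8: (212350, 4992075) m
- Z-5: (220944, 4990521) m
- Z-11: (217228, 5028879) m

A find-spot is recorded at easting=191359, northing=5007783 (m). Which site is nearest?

Squared distances to each site:
Z-3: 787610953.000; Z-4: 740427097.000; Z-12: 6018170.000; Z-9: 178757217.000; Z-8: 687363345.000; Z-5: 1173248869.000; Z-11: 1114246377.000.
Minimum at Z-12.

Z-12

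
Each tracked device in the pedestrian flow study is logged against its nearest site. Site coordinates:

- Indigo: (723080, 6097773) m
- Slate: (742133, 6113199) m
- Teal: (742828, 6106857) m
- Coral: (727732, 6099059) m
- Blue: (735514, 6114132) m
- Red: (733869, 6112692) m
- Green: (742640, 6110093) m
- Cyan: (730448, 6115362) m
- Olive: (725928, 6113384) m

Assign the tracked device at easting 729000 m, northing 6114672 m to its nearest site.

Cyan

Squared distances to each site:
Indigo: 320622601.000; Slate: 174645418.000; Teal: 252287809.000; Coral: 245373593.000; Blue: 42723796.000; Red: 27627561.000; Green: 207016841.000; Cyan: 2572804.000; Olive: 11096128.000.
Minimum at Cyan.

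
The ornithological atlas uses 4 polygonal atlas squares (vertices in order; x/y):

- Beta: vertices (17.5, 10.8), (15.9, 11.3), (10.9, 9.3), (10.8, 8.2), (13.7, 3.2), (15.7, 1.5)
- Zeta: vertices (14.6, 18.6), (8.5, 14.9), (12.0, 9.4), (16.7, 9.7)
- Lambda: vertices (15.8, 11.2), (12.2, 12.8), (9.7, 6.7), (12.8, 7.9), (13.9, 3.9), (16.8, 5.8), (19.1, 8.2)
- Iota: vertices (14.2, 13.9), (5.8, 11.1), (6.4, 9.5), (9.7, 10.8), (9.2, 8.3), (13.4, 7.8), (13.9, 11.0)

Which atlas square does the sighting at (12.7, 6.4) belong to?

Cast a ray rightward from (12.7, 6.4). For each polygon, the edges (by vertex number in listed order) whose endpoints lie on opposite sides of y = 6.4, where each meets that height, and whether that is right or left of the point:
Beta: 4–5 at x≈11.84 (left), 6–1 at x≈16.65 (right) → 1 crossing.
Zeta: no edge straddles that height → 0 crossings.
Lambda: 4–5 at x≈13.21 (right), 6–7 at x≈17.38 (right) → 2 crossings.
Iota: no edge straddles that height → 0 crossings.
Only Beta has an odd count, so the point is inside Beta.

Beta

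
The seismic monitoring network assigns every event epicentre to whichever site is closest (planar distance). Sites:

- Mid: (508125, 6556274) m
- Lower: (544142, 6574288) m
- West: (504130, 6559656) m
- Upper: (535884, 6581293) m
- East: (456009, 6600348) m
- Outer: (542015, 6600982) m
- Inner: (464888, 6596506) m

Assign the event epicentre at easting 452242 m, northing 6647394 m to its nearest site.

Squared distances to each site:
Mid: 11425764089.000; Lower: 13790097236.000; West: 10390321188.000; Upper: 11365326365.000; East: 2227516405.000; Outer: 10213265273.000; Inner: 2749509860.000.
Minimum at East.

East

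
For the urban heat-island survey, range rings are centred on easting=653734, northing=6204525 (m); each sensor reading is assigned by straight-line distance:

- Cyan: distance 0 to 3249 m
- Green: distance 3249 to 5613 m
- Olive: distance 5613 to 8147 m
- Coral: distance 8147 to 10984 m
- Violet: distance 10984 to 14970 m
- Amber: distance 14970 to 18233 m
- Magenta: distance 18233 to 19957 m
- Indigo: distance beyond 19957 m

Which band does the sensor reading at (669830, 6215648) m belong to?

Magenta

Distance = √((669830−653734)² + (6215648−6204525)²) = √(259081216.000 + 123721129.000) = 19565.335 m.
18233 ≤ 19565.335 < 19957 → Magenta.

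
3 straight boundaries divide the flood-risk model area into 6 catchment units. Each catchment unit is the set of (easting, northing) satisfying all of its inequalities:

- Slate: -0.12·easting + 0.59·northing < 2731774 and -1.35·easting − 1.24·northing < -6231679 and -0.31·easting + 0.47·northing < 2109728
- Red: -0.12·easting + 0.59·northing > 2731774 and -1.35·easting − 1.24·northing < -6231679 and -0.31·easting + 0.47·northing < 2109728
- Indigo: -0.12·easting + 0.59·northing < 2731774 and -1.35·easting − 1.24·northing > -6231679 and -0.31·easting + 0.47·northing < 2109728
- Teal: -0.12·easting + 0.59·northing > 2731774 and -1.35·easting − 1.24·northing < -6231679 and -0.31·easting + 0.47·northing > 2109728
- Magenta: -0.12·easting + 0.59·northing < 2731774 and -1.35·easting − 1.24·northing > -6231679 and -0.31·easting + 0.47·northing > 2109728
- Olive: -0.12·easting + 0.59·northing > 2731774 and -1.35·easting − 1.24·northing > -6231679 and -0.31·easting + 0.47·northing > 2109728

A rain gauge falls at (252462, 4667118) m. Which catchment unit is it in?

-0.12·252462 + 0.59·4667118 = 2723304.180, which is < 2731774
-1.35·252462 − 1.24·4667118 = -6128050.020, which is > -6231679
-0.31·252462 + 0.47·4667118 = 2115282.240, which is > 2109728
This sign pattern matches Magenta.

Magenta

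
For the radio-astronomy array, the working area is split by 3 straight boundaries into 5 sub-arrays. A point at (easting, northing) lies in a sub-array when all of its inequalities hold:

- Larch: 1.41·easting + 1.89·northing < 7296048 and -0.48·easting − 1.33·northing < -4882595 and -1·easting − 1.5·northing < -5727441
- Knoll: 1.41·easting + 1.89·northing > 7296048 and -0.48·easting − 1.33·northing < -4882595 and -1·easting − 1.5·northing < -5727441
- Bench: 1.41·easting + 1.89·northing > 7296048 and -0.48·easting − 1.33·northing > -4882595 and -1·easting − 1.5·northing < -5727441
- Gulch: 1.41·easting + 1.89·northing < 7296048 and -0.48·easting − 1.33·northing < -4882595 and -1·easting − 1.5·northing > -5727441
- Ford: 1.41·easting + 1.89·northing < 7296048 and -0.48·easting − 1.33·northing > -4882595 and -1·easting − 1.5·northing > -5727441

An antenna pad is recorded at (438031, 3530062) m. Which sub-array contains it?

Larch

1.41·438031 + 1.89·3530062 = 7289440.890, which is < 7296048
-0.48·438031 − 1.33·3530062 = -4905237.340, which is < -4882595
-1·438031 − 1.5·3530062 = -5733124.000, which is < -5727441
This sign pattern matches Larch.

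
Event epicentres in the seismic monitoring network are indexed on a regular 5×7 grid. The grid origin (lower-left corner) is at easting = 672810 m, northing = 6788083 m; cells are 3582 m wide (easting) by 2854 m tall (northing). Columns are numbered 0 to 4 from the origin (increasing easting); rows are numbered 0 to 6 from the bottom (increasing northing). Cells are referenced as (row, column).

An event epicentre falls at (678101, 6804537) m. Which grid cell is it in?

(5, 1)

Column index: ⌊(678101 − 672810) / 3582⌋ = ⌊1.477⌋ = 1
Row offset from origin: ⌊(6804537 − 6788083) / 2854⌋ = ⌊5.765⌋ = 5 → row 5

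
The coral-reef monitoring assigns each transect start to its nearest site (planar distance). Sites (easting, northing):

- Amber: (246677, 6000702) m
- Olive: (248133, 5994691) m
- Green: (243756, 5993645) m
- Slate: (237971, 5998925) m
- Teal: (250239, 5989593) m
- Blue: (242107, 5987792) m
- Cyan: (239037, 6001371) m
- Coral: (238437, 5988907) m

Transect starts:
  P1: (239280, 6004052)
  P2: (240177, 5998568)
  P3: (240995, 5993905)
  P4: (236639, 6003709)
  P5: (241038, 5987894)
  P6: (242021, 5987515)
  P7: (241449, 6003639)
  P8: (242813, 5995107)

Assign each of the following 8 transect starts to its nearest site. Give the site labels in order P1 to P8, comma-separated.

Cyan, Slate, Green, Cyan, Blue, Blue, Cyan, Green

P1 → Cyan (d²=7246810.00)
P2 → Slate (d²=4993885.00)
P3 → Green (d²=7690721.00)
P4 → Cyan (d²=11216648.00)
P5 → Blue (d²=1153165.00)
P6 → Blue (d²=84125.00)
P7 → Cyan (d²=10961568.00)
P8 → Green (d²=3026693.00)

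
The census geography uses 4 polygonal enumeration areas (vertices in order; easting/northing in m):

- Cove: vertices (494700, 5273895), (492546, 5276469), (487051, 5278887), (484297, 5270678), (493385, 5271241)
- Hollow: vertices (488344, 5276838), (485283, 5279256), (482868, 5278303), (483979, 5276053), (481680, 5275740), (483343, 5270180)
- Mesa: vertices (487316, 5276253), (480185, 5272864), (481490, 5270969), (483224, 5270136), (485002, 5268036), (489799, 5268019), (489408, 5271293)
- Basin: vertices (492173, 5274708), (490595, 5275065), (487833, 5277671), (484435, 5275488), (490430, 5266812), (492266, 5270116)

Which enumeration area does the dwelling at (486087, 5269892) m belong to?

Mesa

Cast a ray rightward from (486087, 5269892). For each polygon, the edges (by vertex number in listed order) whose endpoints lie on opposite sides of northing = 5269892, where each meets that height, and whether that is right or left of the point:
Cove: no edge straddles that height → 0 crossings.
Hollow: no edge straddles that height → 0 crossings.
Mesa: 4–5 at easting≈483430.6 (left), 6–7 at easting≈489575.3 (right) → 1 crossing.
Basin: 4–5 at easting≈488301.8 (right), 5–6 at easting≈492141.5 (right) → 2 crossings.
Only Mesa has an odd count, so the point is inside Mesa.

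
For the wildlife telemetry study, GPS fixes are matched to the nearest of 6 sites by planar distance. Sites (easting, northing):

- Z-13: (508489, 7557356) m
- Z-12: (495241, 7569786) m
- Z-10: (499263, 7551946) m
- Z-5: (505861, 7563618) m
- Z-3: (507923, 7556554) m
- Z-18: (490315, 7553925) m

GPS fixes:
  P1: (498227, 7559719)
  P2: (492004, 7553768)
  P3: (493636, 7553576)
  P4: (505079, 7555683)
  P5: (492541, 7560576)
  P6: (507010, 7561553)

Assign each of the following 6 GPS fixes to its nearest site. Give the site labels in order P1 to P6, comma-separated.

Z-10, Z-18, Z-18, Z-3, Z-18, Z-5

P1 → Z-10 (d²=61492825.00)
P2 → Z-18 (d²=2877370.00)
P3 → Z-18 (d²=11150842.00)
P4 → Z-3 (d²=8846977.00)
P5 → Z-18 (d²=49190877.00)
P6 → Z-5 (d²=5584426.00)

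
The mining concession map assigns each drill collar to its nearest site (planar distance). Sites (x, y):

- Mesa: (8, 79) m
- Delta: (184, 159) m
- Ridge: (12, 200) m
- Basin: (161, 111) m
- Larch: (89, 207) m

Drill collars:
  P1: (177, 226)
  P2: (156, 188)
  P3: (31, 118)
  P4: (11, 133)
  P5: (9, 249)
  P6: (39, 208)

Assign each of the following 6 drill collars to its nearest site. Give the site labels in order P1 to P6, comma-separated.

P1 → Delta (d²=4538.00)
P2 → Delta (d²=1625.00)
P3 → Mesa (d²=2050.00)
P4 → Mesa (d²=2925.00)
P5 → Ridge (d²=2410.00)
P6 → Ridge (d²=793.00)

Delta, Delta, Mesa, Mesa, Ridge, Ridge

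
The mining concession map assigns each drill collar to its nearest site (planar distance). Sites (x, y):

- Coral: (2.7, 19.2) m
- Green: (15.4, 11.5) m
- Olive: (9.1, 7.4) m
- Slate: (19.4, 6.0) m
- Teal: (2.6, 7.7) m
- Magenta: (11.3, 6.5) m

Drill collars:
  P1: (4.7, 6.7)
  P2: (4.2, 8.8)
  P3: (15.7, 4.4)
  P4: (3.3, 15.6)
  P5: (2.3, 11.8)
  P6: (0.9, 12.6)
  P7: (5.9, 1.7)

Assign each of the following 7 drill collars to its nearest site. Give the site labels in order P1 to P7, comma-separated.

P1 → Teal (d²=5.41)
P2 → Teal (d²=3.77)
P3 → Slate (d²=16.25)
P4 → Coral (d²=13.32)
P5 → Teal (d²=16.90)
P6 → Teal (d²=26.90)
P7 → Olive (d²=42.73)

Teal, Teal, Slate, Coral, Teal, Teal, Olive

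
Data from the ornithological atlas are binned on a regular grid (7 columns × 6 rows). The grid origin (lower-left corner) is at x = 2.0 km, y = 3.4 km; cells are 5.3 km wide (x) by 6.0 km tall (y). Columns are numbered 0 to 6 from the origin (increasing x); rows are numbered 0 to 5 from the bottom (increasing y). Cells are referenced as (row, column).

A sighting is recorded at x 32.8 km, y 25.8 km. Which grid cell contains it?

Column index: ⌊(32.8 − 2.0) / 5.3⌋ = ⌊5.811⌋ = 5
Row offset from origin: ⌊(25.8 − 3.4) / 6.0⌋ = ⌊3.733⌋ = 3 → row 3

(3, 5)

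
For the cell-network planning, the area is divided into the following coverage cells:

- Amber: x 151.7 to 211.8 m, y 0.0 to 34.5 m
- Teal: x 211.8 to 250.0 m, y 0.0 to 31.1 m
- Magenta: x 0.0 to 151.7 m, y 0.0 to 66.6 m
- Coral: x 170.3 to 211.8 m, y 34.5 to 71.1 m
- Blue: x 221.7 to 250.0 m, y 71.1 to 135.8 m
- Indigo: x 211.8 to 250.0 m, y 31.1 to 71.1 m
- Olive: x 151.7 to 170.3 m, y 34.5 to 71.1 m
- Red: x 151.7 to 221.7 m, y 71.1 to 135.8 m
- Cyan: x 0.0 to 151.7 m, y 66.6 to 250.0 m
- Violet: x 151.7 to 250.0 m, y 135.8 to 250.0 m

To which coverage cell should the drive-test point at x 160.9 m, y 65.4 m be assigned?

The point has x = 160.9 and y = 65.4.
Only Olive satisfies 151.7 ≤ x ≤ 170.3 and 34.5 ≤ y ≤ 71.1.

Olive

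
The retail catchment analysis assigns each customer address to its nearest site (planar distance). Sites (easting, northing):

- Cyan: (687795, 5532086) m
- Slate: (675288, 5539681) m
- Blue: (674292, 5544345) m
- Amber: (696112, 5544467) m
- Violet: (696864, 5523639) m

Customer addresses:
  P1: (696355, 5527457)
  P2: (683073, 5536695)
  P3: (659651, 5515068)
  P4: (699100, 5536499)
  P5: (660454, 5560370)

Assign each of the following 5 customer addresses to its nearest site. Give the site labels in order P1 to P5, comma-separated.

P1 → Violet (d²=14836205.00)
P2 → Cyan (d²=43540165.00)
P3 → Slate (d²=850315538.00)
P4 → Amber (d²=72417168.00)
P5 → Blue (d²=448290869.00)

Violet, Cyan, Slate, Amber, Blue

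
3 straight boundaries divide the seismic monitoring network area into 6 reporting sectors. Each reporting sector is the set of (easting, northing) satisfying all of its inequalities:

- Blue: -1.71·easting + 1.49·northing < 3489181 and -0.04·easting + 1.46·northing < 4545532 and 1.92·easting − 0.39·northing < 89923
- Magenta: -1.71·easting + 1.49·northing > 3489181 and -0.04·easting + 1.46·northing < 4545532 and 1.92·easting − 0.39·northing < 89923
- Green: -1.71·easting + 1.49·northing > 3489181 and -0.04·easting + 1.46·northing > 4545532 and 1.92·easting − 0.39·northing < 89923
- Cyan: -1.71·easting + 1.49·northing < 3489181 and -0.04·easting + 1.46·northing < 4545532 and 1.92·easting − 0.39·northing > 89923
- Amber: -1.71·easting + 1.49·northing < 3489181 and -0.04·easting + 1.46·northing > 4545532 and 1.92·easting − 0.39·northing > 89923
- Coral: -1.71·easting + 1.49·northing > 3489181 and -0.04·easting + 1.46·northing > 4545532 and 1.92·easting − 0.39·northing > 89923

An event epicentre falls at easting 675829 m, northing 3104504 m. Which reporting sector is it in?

Blue

-1.71·675829 + 1.49·3104504 = 3470043.370, which is < 3489181
-0.04·675829 + 1.46·3104504 = 4505542.680, which is < 4545532
1.92·675829 − 0.39·3104504 = 86835.120, which is < 89923
This sign pattern matches Blue.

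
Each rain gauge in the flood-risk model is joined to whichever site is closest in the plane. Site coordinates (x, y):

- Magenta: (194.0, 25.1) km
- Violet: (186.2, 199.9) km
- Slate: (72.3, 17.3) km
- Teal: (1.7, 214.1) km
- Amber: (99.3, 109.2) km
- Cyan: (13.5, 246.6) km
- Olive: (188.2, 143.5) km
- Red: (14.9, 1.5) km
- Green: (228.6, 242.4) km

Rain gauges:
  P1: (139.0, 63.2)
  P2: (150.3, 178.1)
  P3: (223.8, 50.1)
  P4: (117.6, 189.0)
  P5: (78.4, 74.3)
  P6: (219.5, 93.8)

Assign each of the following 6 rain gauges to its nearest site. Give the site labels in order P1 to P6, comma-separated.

P1 → Amber (d²=3692.09)
P2 → Violet (d²=1764.05)
P3 → Magenta (d²=1513.04)
P4 → Violet (d²=4824.77)
P5 → Amber (d²=1654.82)
P6 → Olive (d²=3449.78)

Amber, Violet, Magenta, Violet, Amber, Olive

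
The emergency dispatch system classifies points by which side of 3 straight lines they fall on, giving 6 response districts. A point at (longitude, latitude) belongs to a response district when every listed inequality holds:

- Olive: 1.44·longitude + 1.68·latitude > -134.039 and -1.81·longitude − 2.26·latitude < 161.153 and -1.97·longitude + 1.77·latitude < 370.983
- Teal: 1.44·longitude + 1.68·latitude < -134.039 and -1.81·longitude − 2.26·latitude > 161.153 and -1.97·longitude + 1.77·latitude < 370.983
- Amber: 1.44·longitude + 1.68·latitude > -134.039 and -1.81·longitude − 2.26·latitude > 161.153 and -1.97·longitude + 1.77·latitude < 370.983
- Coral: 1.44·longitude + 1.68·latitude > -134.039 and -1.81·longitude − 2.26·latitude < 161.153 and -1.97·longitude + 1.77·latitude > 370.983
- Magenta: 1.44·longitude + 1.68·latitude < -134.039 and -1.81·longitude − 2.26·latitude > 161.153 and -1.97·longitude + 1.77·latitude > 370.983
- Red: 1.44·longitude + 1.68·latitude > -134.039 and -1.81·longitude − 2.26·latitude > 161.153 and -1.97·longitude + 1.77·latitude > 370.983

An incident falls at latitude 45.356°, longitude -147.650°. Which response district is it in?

Magenta

1.44·-147.650 + 1.68·45.356 = -136.418, which is < -134.039
-1.81·-147.650 − 2.26·45.356 = 164.742, which is > 161.153
-1.97·-147.650 + 1.77·45.356 = 371.151, which is > 370.983
This sign pattern matches Magenta.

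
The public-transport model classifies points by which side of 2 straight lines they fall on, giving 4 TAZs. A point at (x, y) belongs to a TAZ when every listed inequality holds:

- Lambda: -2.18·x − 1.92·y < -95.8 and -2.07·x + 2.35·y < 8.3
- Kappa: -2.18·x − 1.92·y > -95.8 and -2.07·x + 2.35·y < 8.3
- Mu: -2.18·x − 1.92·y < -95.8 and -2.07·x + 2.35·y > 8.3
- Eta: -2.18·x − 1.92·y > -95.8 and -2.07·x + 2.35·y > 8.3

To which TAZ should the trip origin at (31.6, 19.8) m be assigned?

Lambda

-2.18·31.6 − 1.92·19.8 = -106.904, which is < -95.8
-2.07·31.6 + 2.35·19.8 = -18.882, which is < 8.3
This sign pattern matches Lambda.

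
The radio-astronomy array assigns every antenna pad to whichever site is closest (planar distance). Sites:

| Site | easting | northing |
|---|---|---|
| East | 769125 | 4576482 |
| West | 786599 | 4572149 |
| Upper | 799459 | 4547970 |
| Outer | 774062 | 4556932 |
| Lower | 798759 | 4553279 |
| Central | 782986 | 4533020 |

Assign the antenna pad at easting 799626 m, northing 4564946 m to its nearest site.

Lower

Squared distances to each site:
East: 1063390297.000; West: 221585938.000; Upper: 288212465.000; Outer: 717742292.000; Lower: 136870578.000; Central: 1296159076.000.
Minimum at Lower.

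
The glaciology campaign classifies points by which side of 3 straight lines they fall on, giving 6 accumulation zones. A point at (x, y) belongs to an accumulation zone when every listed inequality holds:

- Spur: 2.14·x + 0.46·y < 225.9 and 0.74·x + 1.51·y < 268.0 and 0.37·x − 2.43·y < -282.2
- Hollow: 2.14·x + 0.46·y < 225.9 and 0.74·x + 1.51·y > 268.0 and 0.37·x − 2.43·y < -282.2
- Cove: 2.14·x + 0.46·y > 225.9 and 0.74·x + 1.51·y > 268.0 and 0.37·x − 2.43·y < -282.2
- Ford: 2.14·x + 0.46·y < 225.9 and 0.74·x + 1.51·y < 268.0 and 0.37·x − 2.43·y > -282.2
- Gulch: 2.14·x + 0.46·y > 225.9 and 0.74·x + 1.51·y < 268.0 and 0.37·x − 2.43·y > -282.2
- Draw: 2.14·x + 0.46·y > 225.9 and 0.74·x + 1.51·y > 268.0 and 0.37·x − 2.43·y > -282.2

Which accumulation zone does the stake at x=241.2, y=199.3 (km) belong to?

2.14·241.2 + 0.46·199.3 = 607.846, which is > 225.9
0.74·241.2 + 1.51·199.3 = 479.431, which is > 268.0
0.37·241.2 − 2.43·199.3 = -395.055, which is < -282.2
This sign pattern matches Cove.

Cove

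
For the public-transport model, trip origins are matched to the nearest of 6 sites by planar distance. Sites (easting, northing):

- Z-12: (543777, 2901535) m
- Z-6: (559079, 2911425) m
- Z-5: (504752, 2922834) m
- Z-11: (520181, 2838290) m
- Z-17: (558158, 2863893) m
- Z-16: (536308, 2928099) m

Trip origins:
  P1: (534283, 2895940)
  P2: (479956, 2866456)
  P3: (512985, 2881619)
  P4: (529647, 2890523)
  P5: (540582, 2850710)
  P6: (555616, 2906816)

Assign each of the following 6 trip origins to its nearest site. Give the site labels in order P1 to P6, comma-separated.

P1 → Z-12 (d²=121440061.00)
P2 → Z-11 (d²=2411374181.00)
P3 → Z-12 (d²=1344794320.00)
P4 → Z-12 (d²=320921044.00)
P5 → Z-17 (d²=482707265.00)
P6 → Z-6 (d²=33235250.00)

Z-12, Z-11, Z-12, Z-12, Z-17, Z-6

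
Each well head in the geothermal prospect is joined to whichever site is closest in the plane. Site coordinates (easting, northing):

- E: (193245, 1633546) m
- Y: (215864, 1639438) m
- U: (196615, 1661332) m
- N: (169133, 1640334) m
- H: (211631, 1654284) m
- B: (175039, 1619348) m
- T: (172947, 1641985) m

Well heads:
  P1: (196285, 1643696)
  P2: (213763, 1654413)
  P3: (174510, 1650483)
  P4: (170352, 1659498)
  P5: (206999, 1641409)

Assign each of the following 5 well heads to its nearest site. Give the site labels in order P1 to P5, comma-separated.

P1 → E (d²=112264100.00)
P2 → H (d²=4562065.00)
P3 → T (d²=74658973.00)
P4 → T (d²=313439194.00)
P5 → Y (d²=82473066.00)

E, H, T, T, Y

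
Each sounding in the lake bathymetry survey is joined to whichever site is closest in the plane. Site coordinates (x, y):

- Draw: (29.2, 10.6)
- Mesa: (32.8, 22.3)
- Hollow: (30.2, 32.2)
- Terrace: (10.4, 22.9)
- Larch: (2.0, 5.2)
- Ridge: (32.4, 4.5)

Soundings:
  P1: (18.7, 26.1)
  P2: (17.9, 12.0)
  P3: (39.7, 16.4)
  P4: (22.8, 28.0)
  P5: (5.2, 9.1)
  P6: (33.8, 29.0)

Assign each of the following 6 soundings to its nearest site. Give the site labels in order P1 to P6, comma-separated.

P1 → Terrace (d²=79.13)
P2 → Draw (d²=129.65)
P3 → Mesa (d²=82.42)
P4 → Hollow (d²=72.40)
P5 → Larch (d²=25.45)
P6 → Hollow (d²=23.20)

Terrace, Draw, Mesa, Hollow, Larch, Hollow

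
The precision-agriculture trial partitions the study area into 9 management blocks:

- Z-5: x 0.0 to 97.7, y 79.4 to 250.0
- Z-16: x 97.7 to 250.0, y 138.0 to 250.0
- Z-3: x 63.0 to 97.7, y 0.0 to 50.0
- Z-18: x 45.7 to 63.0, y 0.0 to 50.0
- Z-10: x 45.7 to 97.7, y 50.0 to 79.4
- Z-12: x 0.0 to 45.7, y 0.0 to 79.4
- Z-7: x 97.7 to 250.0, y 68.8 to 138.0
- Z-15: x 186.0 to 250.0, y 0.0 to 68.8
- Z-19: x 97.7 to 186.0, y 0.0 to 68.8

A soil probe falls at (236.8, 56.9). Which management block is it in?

Z-15

The point has x = 236.8 and y = 56.9.
Only Z-15 satisfies 186.0 ≤ x ≤ 250.0 and 0.0 ≤ y ≤ 68.8.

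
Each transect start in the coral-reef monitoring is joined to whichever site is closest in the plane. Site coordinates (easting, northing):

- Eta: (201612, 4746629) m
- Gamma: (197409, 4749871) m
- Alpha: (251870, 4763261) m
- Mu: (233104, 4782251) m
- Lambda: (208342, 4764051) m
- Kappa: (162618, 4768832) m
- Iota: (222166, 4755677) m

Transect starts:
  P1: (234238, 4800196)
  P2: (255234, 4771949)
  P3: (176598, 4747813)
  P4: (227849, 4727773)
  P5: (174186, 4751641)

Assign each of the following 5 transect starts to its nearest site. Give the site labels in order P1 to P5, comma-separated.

Mu, Alpha, Gamma, Iota, Kappa

P1 → Mu (d²=323308981.00)
P2 → Alpha (d²=86797840.00)
P3 → Gamma (d²=437333085.00)
P4 → Iota (d²=810929705.00)
P5 → Kappa (d²=429349105.00)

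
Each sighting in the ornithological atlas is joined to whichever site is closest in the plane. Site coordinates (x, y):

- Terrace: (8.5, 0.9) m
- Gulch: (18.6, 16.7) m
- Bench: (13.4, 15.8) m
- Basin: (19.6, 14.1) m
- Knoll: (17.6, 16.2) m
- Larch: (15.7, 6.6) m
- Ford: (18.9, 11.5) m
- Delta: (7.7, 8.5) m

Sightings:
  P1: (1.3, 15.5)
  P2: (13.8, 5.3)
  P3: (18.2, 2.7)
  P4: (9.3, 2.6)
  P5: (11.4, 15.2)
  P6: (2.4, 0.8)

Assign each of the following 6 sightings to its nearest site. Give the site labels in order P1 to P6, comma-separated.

P1 → Delta (d²=89.96)
P2 → Larch (d²=5.30)
P3 → Larch (d²=21.46)
P4 → Terrace (d²=3.53)
P5 → Bench (d²=4.36)
P6 → Terrace (d²=37.22)

Delta, Larch, Larch, Terrace, Bench, Terrace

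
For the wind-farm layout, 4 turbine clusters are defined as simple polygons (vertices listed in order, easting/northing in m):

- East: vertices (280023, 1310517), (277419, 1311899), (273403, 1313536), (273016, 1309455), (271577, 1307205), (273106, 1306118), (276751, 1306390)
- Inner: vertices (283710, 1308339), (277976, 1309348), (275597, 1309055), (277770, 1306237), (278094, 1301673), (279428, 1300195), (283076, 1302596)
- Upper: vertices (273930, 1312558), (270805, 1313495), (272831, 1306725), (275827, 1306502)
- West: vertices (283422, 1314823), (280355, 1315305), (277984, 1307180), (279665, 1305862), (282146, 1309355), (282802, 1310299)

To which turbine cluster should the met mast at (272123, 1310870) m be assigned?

Cast a ray rightward from (272123, 1310870). For each polygon, the edges (by vertex number in listed order) whose endpoints lie on opposite sides of northing = 1310870, where each meets that height, and whether that is right or left of the point:
East: 1–2 at easting≈279357.9 (right), 3–4 at easting≈273150.2 (right) → 2 crossings.
Inner: no edge straddles that height → 0 crossings.
Upper: 2–3 at easting≈271590.6 (left), 4–1 at easting≈274458.8 (right) → 1 crossing.
West: 2–3 at easting≈279060.8 (right), 6–1 at easting≈282880.3 (right) → 2 crossings.
Only Upper has an odd count, so the point is inside Upper.

Upper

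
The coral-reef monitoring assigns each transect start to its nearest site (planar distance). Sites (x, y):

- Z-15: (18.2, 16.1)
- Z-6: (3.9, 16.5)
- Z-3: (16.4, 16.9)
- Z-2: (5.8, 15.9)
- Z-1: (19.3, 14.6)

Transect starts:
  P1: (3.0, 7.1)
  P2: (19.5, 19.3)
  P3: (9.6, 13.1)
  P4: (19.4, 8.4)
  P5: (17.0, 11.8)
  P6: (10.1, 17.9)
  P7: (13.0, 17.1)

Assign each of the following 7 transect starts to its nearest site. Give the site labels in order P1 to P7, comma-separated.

P1 → Z-2 (d²=85.28)
P2 → Z-15 (d²=11.93)
P3 → Z-2 (d²=22.28)
P4 → Z-1 (d²=38.45)
P5 → Z-1 (d²=13.13)
P6 → Z-2 (d²=22.49)
P7 → Z-3 (d²=11.60)

Z-2, Z-15, Z-2, Z-1, Z-1, Z-2, Z-3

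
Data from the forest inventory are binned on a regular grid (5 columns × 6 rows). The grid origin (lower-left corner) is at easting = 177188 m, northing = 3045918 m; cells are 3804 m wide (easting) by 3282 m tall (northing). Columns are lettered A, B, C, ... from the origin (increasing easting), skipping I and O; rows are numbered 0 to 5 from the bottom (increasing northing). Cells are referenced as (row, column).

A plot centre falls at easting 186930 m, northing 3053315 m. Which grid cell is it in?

(2, C)

Column index: ⌊(186930 − 177188) / 3804⌋ = ⌊2.561⌋ = 2 → column C
Row offset from origin: ⌊(3053315 − 3045918) / 3282⌋ = ⌊2.254⌋ = 2 → row 2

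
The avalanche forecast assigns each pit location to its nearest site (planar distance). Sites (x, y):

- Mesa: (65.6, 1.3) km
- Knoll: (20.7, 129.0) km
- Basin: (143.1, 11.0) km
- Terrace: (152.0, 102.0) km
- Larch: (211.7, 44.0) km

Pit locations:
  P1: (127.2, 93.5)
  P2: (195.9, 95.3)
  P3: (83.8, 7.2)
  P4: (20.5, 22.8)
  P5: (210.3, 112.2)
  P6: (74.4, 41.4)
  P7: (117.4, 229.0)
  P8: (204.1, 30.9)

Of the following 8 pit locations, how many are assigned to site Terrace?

P1 → Terrace
P2 → Terrace
P3 → Mesa
P4 → Mesa
P5 → Terrace
P6 → Mesa
P7 → Terrace
P8 → Larch
4 of the 8 go to Terrace.

4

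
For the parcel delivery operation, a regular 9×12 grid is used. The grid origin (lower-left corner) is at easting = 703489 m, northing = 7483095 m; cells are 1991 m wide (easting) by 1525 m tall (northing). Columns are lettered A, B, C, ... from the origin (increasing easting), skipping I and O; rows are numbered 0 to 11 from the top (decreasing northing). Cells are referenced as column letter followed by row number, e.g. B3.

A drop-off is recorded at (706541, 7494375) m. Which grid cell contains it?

Column index: ⌊(706541 − 703489) / 1991⌋ = ⌊1.533⌋ = 1 → column B
Row offset from origin: ⌊(7494375 − 7483095) / 1525⌋ = ⌊7.397⌋ = 7 → row 4 (counted from top)

B4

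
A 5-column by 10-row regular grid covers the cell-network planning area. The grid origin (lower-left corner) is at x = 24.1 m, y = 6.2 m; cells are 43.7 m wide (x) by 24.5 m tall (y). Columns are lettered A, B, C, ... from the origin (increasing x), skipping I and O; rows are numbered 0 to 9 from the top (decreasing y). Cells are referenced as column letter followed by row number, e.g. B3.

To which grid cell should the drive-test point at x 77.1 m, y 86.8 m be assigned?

Column index: ⌊(77.1 − 24.1) / 43.7⌋ = ⌊1.213⌋ = 1 → column B
Row offset from origin: ⌊(86.8 − 6.2) / 24.5⌋ = ⌊3.290⌋ = 3 → row 6 (counted from top)

B6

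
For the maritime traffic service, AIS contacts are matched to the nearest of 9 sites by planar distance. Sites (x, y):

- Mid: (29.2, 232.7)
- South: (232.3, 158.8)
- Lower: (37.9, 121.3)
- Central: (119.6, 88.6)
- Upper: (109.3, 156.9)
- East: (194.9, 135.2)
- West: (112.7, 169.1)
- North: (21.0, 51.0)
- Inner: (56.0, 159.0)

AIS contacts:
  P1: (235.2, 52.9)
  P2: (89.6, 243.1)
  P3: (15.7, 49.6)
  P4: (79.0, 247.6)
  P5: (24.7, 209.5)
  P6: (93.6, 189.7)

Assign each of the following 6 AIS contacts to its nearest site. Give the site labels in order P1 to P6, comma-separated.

East, Mid, North, Mid, Mid, West

P1 → East (d²=8397.38)
P2 → Mid (d²=3756.32)
P3 → North (d²=30.05)
P4 → Mid (d²=2702.05)
P5 → Mid (d²=558.49)
P6 → West (d²=789.17)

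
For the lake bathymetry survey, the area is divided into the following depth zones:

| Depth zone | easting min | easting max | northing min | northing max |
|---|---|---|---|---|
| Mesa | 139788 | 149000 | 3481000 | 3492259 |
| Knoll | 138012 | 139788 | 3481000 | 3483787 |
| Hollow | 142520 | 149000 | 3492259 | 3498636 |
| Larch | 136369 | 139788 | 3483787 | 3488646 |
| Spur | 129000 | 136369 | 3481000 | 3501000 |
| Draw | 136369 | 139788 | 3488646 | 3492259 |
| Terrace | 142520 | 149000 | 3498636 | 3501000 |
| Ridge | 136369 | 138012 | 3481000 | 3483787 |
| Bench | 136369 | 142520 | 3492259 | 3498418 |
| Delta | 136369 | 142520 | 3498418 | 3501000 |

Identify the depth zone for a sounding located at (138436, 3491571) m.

Draw

The point has easting = 138436 and northing = 3491571.
Only Draw satisfies 136369 ≤ easting ≤ 139788 and 3488646 ≤ northing ≤ 3492259.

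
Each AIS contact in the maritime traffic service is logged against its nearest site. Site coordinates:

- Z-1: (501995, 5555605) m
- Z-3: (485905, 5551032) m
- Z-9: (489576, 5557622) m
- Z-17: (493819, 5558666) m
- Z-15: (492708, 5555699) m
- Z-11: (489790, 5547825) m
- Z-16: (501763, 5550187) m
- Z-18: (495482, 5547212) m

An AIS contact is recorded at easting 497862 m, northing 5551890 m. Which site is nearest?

Squared distances to each site:
Z-1: 30882914.000; Z-3: 143706013.000; Z-9: 101513620.000; Z-17: 62260025.000; Z-15: 41072197.000; Z-11: 81681409.000; Z-16: 18118010.000; Z-18: 27548084.000.
Minimum at Z-16.

Z-16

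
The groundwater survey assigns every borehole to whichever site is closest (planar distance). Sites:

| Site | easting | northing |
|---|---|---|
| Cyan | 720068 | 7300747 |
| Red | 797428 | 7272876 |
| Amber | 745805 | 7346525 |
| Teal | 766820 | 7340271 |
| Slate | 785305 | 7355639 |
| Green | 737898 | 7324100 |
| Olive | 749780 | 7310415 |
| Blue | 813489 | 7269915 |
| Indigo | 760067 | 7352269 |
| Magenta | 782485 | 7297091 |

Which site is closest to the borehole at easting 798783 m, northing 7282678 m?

Red

Squared distances to each site:
Cyan: 6522539986.000; Red: 97915229.000; Amber: 6883107893.000; Teal: 4338587018.000; Slate: 5504964005.000; Green: 5422765309.000; Olive: 3170635178.000; Blue: 379160605.000; Indigo: 6341835937.000; Magenta: 473359373.000.
Minimum at Red.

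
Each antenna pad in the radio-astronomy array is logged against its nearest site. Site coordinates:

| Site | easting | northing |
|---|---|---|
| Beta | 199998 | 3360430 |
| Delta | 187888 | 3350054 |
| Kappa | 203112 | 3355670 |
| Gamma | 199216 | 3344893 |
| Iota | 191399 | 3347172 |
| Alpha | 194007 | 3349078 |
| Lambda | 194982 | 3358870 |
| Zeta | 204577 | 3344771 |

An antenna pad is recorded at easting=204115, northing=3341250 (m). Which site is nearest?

Squared distances to each site:
Beta: 384822089.000; Delta: 340825945.000; Kappa: 208942409.000; Gamma: 37271650.000; Iota: 196766740.000; Alpha: 163449248.000; Lambda: 393876089.000; Zeta: 12610885.000.
Minimum at Zeta.

Zeta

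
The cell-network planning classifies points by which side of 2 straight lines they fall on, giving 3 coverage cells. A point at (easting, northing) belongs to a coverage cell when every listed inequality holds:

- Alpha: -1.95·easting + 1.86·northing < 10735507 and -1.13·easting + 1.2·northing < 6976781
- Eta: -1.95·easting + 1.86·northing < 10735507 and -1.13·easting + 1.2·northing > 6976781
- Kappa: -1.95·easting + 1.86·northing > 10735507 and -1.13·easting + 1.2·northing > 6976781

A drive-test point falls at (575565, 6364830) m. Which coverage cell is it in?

Eta

-1.95·575565 + 1.86·6364830 = 10716232.050, which is < 10735507
-1.13·575565 + 1.2·6364830 = 6987407.550, which is > 6976781
This sign pattern matches Eta.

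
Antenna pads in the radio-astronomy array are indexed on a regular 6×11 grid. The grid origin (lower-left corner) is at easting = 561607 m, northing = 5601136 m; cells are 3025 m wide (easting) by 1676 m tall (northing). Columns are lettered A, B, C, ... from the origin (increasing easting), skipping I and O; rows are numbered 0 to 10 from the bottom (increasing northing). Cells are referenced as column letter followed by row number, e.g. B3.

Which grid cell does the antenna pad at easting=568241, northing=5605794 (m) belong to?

C2

Column index: ⌊(568241 − 561607) / 3025⌋ = ⌊2.193⌋ = 2 → column C
Row offset from origin: ⌊(5605794 − 5601136) / 1676⌋ = ⌊2.779⌋ = 2 → row 2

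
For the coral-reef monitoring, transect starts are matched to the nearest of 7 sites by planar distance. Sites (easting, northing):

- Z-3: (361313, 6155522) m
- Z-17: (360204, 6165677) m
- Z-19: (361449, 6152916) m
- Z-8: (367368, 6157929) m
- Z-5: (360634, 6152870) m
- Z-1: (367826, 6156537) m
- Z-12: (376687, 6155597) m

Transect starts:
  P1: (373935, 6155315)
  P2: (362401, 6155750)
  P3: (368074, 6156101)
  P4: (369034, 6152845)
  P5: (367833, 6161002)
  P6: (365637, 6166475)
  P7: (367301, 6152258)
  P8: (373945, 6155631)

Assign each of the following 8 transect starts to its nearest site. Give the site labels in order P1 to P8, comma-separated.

Z-12, Z-3, Z-1, Z-1, Z-8, Z-17, Z-1, Z-12

P1 → Z-12 (d²=7653028.00)
P2 → Z-3 (d²=1235728.00)
P3 → Z-1 (d²=251600.00)
P4 → Z-1 (d²=15090128.00)
P5 → Z-8 (d²=9659554.00)
P6 → Z-17 (d²=30154293.00)
P7 → Z-1 (d²=18585466.00)
P8 → Z-12 (d²=7519720.00)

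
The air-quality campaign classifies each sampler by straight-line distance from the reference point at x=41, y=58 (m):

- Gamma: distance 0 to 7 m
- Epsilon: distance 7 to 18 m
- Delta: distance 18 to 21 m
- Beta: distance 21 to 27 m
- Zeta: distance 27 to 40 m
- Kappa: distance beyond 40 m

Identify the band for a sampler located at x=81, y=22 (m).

Distance = √((81−41)² + (22−58)²) = √(1600.000 + 1296.000) = 53.814 m.
40 ≤ 53.814 < ∞ → Kappa.

Kappa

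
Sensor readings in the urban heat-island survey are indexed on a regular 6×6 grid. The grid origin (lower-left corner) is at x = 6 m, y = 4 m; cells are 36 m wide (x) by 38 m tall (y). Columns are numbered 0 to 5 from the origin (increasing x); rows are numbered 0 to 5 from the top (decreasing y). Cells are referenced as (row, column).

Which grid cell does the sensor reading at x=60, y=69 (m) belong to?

(4, 1)

Column index: ⌊(60 − 6) / 36⌋ = ⌊1.500⌋ = 1
Row offset from origin: ⌊(69 − 4) / 38⌋ = ⌊1.711⌋ = 1 → row 4 (counted from top)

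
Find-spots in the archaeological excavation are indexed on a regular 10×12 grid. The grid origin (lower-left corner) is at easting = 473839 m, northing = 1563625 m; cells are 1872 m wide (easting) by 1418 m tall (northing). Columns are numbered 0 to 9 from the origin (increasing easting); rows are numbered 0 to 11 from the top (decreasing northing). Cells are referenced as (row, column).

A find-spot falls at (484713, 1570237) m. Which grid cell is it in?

(7, 5)

Column index: ⌊(484713 − 473839) / 1872⌋ = ⌊5.809⌋ = 5
Row offset from origin: ⌊(1570237 − 1563625) / 1418⌋ = ⌊4.663⌋ = 4 → row 7 (counted from top)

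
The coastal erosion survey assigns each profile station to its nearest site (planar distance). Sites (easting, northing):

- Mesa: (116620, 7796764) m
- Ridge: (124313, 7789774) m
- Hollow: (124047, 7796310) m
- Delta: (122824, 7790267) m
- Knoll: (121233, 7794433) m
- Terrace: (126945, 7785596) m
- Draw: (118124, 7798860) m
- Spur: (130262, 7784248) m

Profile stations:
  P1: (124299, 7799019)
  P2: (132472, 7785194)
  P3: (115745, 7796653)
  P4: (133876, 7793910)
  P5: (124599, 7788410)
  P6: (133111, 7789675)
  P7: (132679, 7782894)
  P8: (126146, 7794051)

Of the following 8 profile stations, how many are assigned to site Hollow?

3

P1 → Hollow
P2 → Spur
P3 → Mesa
P4 → Hollow
P5 → Ridge
P6 → Spur
P7 → Spur
P8 → Hollow
3 of the 8 go to Hollow.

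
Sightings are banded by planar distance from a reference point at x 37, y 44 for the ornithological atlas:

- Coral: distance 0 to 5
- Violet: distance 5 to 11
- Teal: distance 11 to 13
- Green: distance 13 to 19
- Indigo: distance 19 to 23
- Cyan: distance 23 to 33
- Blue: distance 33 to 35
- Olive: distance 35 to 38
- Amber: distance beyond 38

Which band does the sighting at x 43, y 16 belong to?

Distance = √((43−37)² + (16−44)²) = √(36.000 + 784.000) = 28.636.
23 ≤ 28.636 < 33 → Cyan.

Cyan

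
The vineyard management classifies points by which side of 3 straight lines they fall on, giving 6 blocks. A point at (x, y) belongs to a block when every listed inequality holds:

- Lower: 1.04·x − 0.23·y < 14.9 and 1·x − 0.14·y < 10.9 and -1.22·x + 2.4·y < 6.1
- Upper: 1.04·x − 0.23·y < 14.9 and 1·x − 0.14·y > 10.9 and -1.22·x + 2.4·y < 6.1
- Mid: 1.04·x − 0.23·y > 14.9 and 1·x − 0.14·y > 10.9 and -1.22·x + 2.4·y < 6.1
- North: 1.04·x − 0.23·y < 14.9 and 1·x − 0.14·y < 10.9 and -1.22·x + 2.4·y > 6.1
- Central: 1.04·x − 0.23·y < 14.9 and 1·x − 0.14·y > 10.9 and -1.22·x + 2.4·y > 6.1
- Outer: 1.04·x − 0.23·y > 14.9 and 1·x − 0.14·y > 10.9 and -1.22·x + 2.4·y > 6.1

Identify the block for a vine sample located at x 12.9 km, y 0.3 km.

1.04·12.9 − 0.23·0.3 = 13.347, which is < 14.9
1·12.9 − 0.14·0.3 = 12.858, which is > 10.9
-1.22·12.9 + 2.4·0.3 = -15.018, which is < 6.1
This sign pattern matches Upper.

Upper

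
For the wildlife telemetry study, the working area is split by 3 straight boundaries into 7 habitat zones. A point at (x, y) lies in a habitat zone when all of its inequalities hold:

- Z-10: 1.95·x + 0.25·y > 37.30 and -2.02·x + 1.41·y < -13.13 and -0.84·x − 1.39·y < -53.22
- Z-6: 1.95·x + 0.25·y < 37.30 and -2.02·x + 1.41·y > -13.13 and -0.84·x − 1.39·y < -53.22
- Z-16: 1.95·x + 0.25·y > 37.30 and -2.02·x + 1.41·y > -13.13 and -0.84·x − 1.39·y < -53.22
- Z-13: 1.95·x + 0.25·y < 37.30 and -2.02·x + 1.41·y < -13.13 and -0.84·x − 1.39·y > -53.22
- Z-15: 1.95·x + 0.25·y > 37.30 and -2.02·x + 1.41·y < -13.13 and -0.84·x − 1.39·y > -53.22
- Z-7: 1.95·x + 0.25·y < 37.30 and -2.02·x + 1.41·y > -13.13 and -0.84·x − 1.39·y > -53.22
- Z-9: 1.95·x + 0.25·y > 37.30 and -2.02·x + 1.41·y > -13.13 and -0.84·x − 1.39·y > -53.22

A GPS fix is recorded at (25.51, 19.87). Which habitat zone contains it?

Z-15

1.95·25.51 + 0.25·19.87 = 54.712, which is > 37.30
-2.02·25.51 + 1.41·19.87 = -23.514, which is < -13.13
-0.84·25.51 − 1.39·19.87 = -49.048, which is > -53.22
This sign pattern matches Z-15.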